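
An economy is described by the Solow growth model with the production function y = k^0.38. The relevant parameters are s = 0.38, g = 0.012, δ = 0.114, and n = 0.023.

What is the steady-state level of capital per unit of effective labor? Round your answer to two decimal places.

k* = 4.53

At the steady state, Δk = 0, so s·k^α = (n + g + δ)·k.
Dividing both sides by k: k^(1−α) = s / (n + g + δ).
k^0.62 = 0.38 / (0.023 + 0.012 + 0.114) = 0.38 / 0.149 = 2.5503
k* = 2.5503^(1/0.62) ≈ 4.5268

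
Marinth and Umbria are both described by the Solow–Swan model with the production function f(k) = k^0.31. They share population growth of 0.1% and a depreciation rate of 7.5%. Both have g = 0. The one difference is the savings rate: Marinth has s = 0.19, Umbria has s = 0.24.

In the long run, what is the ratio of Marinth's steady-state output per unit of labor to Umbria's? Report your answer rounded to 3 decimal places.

Steady-state y* = [s/(n + δ)]^(α/(1−α)), so the ratio is [ (s_M/(n + δ)_M) / (s_U/(n + δ)_U) ]^0.4493.
s_M/(n + δ)_M = 0.19/0.076 = 2.5000; s_U/(n + δ)_U = 0.24/0.076 = 3.1579.
Ratio = (2.5000/3.1579)^0.4493 = 0.7917^0.4493 ≈ 0.9004

ratio ≈ 0.900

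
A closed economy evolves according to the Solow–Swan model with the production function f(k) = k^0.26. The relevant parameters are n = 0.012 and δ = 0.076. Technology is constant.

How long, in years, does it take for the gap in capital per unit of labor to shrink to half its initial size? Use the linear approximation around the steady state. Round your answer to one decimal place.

half-life ≈ 10.6 years

Near the steady state the convergence rate is λ = (1 − α)(n + δ).
λ = (1 − 0.26) × 0.088 = 0.74 × 0.088 = 0.06512
Half-life = ln 2 / λ = 0.6931 / 0.06512 ≈ 10.64 years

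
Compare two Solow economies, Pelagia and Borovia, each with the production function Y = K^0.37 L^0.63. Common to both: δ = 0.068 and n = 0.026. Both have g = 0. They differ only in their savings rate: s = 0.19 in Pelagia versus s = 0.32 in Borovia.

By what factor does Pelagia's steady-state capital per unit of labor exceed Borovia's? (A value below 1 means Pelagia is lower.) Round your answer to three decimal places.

Steady-state k* = [s/(n + δ)]^(1/(1−α)), so the ratio is [ (s_P/(n + δ)_P) / (s_B/(n + δ)_B) ]^1.5873.
s_P/(n + δ)_P = 0.19/0.094 = 2.0213; s_B/(n + δ)_B = 0.32/0.094 = 3.4043.
Ratio = (2.0213/3.4043)^1.5873 = 0.5937^1.5873 ≈ 0.4371

k*_P / k*_B ≈ 0.437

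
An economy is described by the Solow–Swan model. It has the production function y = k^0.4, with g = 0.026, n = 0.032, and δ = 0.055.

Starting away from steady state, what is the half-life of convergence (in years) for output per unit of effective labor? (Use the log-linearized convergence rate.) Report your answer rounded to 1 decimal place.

Near the steady state the convergence rate is λ = (1 − α)(n + g + δ).
λ = (1 − 0.4) × 0.113 = 0.6 × 0.113 = 0.0678
Half-life = ln 2 / λ = 0.6931 / 0.0678 ≈ 10.22 years

t_½ ≈ 10.2 years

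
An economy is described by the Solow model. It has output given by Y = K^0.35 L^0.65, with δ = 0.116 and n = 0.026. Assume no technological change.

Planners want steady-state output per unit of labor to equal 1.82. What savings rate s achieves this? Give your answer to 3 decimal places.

s ≈ 0.432

At the steady state, Δk = 0, so s·k^α = (n + δ)·k.
Since y* = [s/(n + δ)]^(α/(1−α)), we have s/(n + δ) = (y*)^((1−α)/α) = 1.82^1.8571 = 3.0407.
Therefore s = 3.0407 × (n + δ) = 3.0407 × 0.142 = 0.4318.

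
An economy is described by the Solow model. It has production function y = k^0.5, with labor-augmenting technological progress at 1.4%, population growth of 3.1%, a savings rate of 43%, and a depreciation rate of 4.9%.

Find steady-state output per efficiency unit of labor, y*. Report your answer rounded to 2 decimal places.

In steady state, investment equals break-even investment: s·k^α = (n + g + δ)·k.
Rearranging, k^(1−α) = s / (n + g + δ).
k^0.5 = 0.43 / (0.031 + 0.014 + 0.049) = 0.43 / 0.094 = 4.5745
k* = 4.5745^(1/0.5) ≈ 20.9261
y* = (k*)^α = 20.9261^0.5 ≈ 4.5745

y* ≈ 4.57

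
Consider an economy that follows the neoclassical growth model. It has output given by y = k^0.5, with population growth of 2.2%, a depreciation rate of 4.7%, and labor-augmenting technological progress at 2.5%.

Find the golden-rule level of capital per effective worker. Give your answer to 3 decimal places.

The golden rule sets f'(k) = n + g + δ, i.e. α·k^(α−1) = n + g + δ.
So k^(1−α) = α / (n + g + δ) = 0.5 / 0.094 = 5.3191.
k_gold = 5.3191^(1/0.5) ≈ 28.2928

k_gold ≈ 28.293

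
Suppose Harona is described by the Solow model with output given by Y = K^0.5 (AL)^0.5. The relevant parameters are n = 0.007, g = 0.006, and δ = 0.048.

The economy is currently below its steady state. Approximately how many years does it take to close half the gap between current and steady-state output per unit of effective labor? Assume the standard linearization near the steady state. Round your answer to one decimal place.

Near the steady state the convergence rate is λ = (1 − α)(n + g + δ).
λ = (1 − 0.5) × 0.061 = 0.5 × 0.061 = 0.0305
Half-life = ln 2 / λ = 0.6931 / 0.0305 ≈ 22.72 years

half-life ≈ 22.7 years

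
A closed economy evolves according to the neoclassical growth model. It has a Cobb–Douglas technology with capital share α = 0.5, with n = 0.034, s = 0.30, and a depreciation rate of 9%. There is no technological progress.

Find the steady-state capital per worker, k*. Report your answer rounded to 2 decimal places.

At the steady state, Δk = 0, so s·k^α = (n + δ)·k.
Rearranging, k^(1−α) = s / (n + δ).
k^0.5 = 0.30 / (0.034 + 0.090) = 0.30 / 0.124 = 2.4194
k* = 2.4194^(1/0.5) ≈ 5.8535

k* ≈ 5.85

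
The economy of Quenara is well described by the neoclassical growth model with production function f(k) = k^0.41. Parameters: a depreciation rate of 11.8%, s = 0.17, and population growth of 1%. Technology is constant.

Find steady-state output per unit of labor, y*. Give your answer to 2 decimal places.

y* ≈ 1.22

In steady state, investment equals break-even investment: s·k^α = (n + δ)·k.
Dividing both sides by k: k^(1−α) = s / (n + δ).
k^0.59 = 0.17 / (0.010 + 0.118) = 0.17 / 0.128 = 1.3281
k* = 1.3281^(1/0.59) ≈ 1.6176
y* = (k*)^α = 1.6176^0.41 ≈ 1.2180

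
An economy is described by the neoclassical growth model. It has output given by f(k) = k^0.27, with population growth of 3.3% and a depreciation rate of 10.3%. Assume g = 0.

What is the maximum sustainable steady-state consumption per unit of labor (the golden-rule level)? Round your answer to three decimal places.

c_gold ≈ 0.941

At the golden rule, f'(k) = n + δ, so α·k^(α−1) = n + δ and k_gold = (α/(n + δ))^(1/(1−α)).
k_gold = (0.27/0.136)^(1/0.73) = 1.9853^1.3699 ≈ 2.5585
c_gold = f(k_gold) − (n + δ)·k_gold = 1.2887 − 0.136×2.5585 ≈ 0.9407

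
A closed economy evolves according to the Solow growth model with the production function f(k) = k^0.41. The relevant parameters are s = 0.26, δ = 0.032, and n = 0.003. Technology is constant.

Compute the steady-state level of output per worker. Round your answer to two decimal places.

y* ≈ 4.03

In steady state, investment equals break-even investment: s·k^α = (n + δ)·k.
Rearranging, k^(1−α) = s / (n + δ).
k^0.59 = 0.26 / (0.003 + 0.032) = 0.26 / 0.035 = 7.4286
k* = 7.4286^(1/0.59) ≈ 29.9305
y* = (k*)^α = 29.9305^0.41 ≈ 4.0291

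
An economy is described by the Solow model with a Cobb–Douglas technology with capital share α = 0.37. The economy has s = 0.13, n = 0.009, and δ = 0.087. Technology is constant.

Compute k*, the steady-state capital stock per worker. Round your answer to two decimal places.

k* ≈ 1.62

At the steady state, Δk = 0, so s·k^α = (n + δ)·k.
Rearranging, k^(1−α) = s / (n + δ).
k^0.63 = 0.13 / (0.009 + 0.087) = 0.13 / 0.096 = 1.3542
k* = 1.3542^(1/0.63) ≈ 1.6182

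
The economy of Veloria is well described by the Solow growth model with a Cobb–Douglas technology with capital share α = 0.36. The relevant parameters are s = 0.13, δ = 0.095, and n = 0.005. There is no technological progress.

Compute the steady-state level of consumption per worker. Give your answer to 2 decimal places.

At the steady state, Δk = 0, so s·k^α = (n + δ)·k.
Dividing both sides by k: k^(1−α) = s / (n + δ).
k^0.64 = 0.13 / (0.005 + 0.095) = 0.13 / 0.100 = 1.3000
k* = 1.3000^(1/0.64) ≈ 1.5067
y* = (k*)^α = 1.5067^0.36 ≈ 1.1590
c* = (1 − s)·y* = (1 − 0.13) × 1.1590 ≈ 1.0083

c* = 1.01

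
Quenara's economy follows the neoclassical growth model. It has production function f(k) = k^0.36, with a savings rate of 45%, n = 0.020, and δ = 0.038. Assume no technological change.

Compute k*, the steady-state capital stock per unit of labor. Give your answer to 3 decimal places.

At the steady state, Δk = 0, so s·k^α = (n + δ)·k.
Dividing both sides by k: k^(1−α) = s / (n + δ).
k^0.64 = 0.45 / (0.020 + 0.038) = 0.45 / 0.058 = 7.7586
k* = 7.7586^(1/0.64) ≈ 24.5633

k* ≈ 24.563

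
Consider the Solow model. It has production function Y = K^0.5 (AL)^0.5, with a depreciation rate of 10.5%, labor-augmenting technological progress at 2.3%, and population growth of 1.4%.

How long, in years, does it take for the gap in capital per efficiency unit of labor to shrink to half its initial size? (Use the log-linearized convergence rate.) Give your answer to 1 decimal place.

t_½ ≈ 9.8 years

Near the steady state the convergence rate is λ = (1 − α)(n + g + δ).
λ = (1 − 0.5) × 0.142 = 0.5 × 0.142 = 0.0710
Half-life = ln 2 / λ = 0.6931 / 0.0710 ≈ 9.76 years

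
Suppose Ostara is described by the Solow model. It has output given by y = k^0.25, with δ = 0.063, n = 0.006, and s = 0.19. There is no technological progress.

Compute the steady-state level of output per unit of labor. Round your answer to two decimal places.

y* = 1.40

Steady state requires s·f(k) = (n + δ)·k, i.e. s·k^α = (n + δ)·k.
Rearranging, k^(1−α) = s / (n + δ).
k^0.75 = 0.19 / (0.006 + 0.063) = 0.19 / 0.069 = 2.7536
k* = 2.7536^(1/0.75) ≈ 3.8595
y* = (k*)^α = 3.8595^0.25 ≈ 1.4016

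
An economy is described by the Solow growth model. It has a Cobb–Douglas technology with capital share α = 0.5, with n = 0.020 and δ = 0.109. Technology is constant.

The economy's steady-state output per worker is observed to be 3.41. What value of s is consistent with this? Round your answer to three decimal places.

At the steady state, Δk = 0, so s·k^α = (n + δ)·k.
Since y* = [s/(n + δ)]^(α/(1−α)), we have s/(n + δ) = (y*)^((1−α)/α) = 3.41^1 = 3.4100.
Therefore s = 3.4100 × (n + δ) = 3.4100 × 0.129 = 0.4399.

s ≈ 0.440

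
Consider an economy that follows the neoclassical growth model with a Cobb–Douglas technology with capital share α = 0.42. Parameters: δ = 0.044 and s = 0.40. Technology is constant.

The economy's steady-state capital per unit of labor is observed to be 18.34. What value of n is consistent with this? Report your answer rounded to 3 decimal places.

In steady state, investment equals break-even investment: s·k^α = (n + δ)·k.
So s / (n + δ) = (k*)^(1−α) = 18.34^0.58 = 5.4047.
Therefore n + δ = s / 5.4047 = 0.40 / 5.4047 = 0.0740, so n = 0.0740 − 0.044 = 0.0300.

n ≈ 0.030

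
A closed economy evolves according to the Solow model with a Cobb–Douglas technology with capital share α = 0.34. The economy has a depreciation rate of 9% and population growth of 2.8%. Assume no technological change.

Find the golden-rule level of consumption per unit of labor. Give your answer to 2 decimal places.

c_gold ≈ 1.14

At the golden rule, f'(k) = n + δ, so α·k^(α−1) = n + δ and k_gold = (α/(n + δ))^(1/(1−α)).
k_gold = (0.34/0.118)^(1/0.66) = 2.8814^1.5152 ≈ 4.9704
c_gold = f(k_gold) − (n + δ)·k_gold = 1.7249 − 0.118×4.9704 ≈ 1.1384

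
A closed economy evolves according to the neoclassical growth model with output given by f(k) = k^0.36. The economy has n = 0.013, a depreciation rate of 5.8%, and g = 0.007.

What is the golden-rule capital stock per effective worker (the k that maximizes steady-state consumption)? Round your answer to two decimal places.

The golden rule sets f'(k) = n + g + δ, i.e. α·k^(α−1) = n + g + δ.
So k^(1−α) = α / (n + g + δ) = 0.36 / 0.078 = 4.6154.
k_gold = 4.6154^(1/0.64) ≈ 10.9101

k_gold ≈ 10.91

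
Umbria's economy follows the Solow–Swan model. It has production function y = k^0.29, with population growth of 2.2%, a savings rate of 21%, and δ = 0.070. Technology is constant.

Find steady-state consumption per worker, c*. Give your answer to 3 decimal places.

Steady state requires s·f(k) = (n + δ)·k, i.e. s·k^α = (n + δ)·k.
Rearranging, k^(1−α) = s / (n + δ).
k^0.71 = 0.21 / (0.022 + 0.070) = 0.21 / 0.092 = 2.2826
k* = 2.2826^(1/0.71) ≈ 3.1976
y* = (k*)^α = 3.1976^0.29 ≈ 1.4009
c* = (1 − s)·y* = (1 − 0.21) × 1.4009 ≈ 1.1067

c* = 1.107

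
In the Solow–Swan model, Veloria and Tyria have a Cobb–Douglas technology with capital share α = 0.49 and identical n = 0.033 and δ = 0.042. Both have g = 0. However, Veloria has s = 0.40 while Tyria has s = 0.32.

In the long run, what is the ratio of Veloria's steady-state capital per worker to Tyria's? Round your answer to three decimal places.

k*_V / k*_T ≈ 1.549

Steady-state k* = [s/(n + δ)]^(1/(1−α)), so the ratio is [ (s_V/(n + δ)_V) / (s_T/(n + δ)_T) ]^1.9608.
s_V/(n + δ)_V = 0.40/0.075 = 5.3333; s_T/(n + δ)_T = 0.32/0.075 = 4.2667.
Ratio = (5.3333/4.2667)^1.9608 = 1.2500^1.9608 ≈ 1.5489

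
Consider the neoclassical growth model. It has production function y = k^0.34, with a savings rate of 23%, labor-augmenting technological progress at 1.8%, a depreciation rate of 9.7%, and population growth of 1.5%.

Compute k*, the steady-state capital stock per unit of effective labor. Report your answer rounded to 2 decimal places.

k* ≈ 2.37

Steady state requires s·f(k) = (n + g + δ)·k, i.e. s·k^α = (n + g + δ)·k.
Rearranging, k^(1−α) = s / (n + g + δ).
k^0.66 = 0.23 / (0.015 + 0.018 + 0.097) = 0.23 / 0.130 = 1.7692
k* = 1.7692^(1/0.66) ≈ 2.3737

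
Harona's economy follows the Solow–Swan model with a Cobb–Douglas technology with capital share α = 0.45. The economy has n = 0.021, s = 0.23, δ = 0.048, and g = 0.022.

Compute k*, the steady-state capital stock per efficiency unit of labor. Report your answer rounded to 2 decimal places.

In steady state, investment equals break-even investment: s·k^α = (n + g + δ)·k.
Dividing both sides by k: k^(1−α) = s / (n + g + δ).
k^0.55 = 0.23 / (0.021 + 0.022 + 0.048) = 0.23 / 0.091 = 2.5275
k* = 2.5275^(1/0.55) ≈ 5.3972

k* = 5.40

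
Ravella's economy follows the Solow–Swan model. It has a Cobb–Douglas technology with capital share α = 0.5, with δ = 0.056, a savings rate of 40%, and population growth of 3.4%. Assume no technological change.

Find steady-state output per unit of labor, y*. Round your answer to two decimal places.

y* = 4.44

Steady state requires s·f(k) = (n + δ)·k, i.e. s·k^α = (n + δ)·k.
Dividing both sides by k: k^(1−α) = s / (n + δ).
k^0.5 = 0.40 / (0.034 + 0.056) = 0.40 / 0.090 = 4.4444
k* = 4.4444^(1/0.5) ≈ 19.7527
y* = (k*)^α = 19.7527^0.5 ≈ 4.4444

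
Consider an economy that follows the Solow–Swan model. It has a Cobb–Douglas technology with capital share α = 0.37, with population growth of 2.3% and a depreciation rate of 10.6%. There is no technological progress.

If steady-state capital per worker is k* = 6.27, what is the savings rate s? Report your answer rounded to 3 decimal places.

s ≈ 0.410

At the steady state, Δk = 0, so s·k^α = (n + δ)·k.
So s / (n + δ) = (k*)^(1−α) = 6.27^0.63 = 3.1789.
Therefore s = 3.1789 × (n + δ) = 3.1789 × 0.129 = 0.4101.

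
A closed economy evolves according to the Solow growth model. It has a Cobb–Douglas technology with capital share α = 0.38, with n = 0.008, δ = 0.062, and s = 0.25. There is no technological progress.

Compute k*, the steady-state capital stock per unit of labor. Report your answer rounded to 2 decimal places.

k* ≈ 7.79

At the steady state, Δk = 0, so s·k^α = (n + δ)·k.
Dividing both sides by k: k^(1−α) = s / (n + δ).
k^0.62 = 0.25 / (0.008 + 0.062) = 0.25 / 0.070 = 3.5714
k* = 3.5714^(1/0.62) ≈ 7.7925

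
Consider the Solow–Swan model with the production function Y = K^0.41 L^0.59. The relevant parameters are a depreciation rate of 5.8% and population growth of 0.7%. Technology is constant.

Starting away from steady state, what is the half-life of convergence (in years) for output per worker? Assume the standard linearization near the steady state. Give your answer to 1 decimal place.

about 18.1 years

Near the steady state the convergence rate is λ = (1 − α)(n + δ).
λ = (1 − 0.41) × 0.065 = 0.59 × 0.065 = 0.03835
Half-life = ln 2 / λ = 0.6931 / 0.03835 ≈ 18.07 years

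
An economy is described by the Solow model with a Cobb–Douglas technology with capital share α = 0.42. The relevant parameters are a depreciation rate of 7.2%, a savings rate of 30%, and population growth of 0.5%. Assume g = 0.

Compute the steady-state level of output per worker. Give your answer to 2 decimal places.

At the steady state, Δk = 0, so s·k^α = (n + δ)·k.
Rearranging, k^(1−α) = s / (n + δ).
k^0.58 = 0.30 / (0.005 + 0.072) = 0.30 / 0.077 = 3.8961
k* = 3.8961^(1/0.58) ≈ 10.4310
y* = (k*)^α = 10.4310^0.42 ≈ 2.6773

y* ≈ 2.68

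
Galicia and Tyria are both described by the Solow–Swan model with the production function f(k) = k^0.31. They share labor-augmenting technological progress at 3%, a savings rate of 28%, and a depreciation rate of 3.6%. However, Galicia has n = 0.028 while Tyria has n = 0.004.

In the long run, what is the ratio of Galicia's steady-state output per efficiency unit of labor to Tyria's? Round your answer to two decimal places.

y*_G / y*_T ≈ 0.88

Steady-state y* = [s/(n + g + δ)]^(α/(1−α)), so the ratio is [ (s_G/(n + g + δ)_G) / (s_T/(n + g + δ)_T) ]^0.4493.
s_G/(n + g + δ)_G = 0.28/0.094 = 2.9787; s_T/(n + g + δ)_T = 0.28/0.070 = 4.0000.
Ratio = (2.9787/4.0000)^0.4493 = 0.7447^0.4493 ≈ 0.8760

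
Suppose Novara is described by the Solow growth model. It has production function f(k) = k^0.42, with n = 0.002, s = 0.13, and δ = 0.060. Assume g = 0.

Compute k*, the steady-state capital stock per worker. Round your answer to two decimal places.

k* = 3.58

At the steady state, Δk = 0, so s·k^α = (n + δ)·k.
Dividing both sides by k: k^(1−α) = s / (n + δ).
k^0.58 = 0.13 / (0.002 + 0.060) = 0.13 / 0.062 = 2.0968
k* = 2.0968^(1/0.58) ≈ 3.5843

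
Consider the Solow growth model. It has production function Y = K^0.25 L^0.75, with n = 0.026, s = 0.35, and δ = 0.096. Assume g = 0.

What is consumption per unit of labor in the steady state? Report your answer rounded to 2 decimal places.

At the steady state, Δk = 0, so s·k^α = (n + δ)·k.
Dividing both sides by k: k^(1−α) = s / (n + δ).
k^0.75 = 0.35 / (0.026 + 0.096) = 0.35 / 0.122 = 2.8689
k* = 2.8689^(1/0.75) ≈ 4.0765
y* = (k*)^α = 4.0765^0.25 ≈ 1.4209
c* = (1 − s)·y* = (1 − 0.35) × 1.4209 ≈ 0.9236

c* = 0.92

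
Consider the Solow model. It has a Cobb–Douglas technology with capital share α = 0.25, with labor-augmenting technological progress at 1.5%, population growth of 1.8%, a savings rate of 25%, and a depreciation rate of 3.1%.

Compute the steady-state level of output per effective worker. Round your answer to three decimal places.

Steady state requires s·f(k) = (n + g + δ)·k, i.e. s·k^α = (n + g + δ)·k.
Dividing both sides by k: k^(1−α) = s / (n + g + δ).
k^0.75 = 0.25 / (0.018 + 0.015 + 0.031) = 0.25 / 0.064 = 3.9063
k* = 3.9063^(1/0.75) ≈ 6.1521
y* = (k*)^α = 6.1521^0.25 ≈ 1.5749

y* ≈ 1.575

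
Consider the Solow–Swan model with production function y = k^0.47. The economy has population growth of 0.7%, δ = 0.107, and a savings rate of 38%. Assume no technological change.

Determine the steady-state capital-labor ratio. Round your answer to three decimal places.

At the steady state, Δk = 0, so s·k^α = (n + δ)·k.
Rearranging, k^(1−α) = s / (n + δ).
k^0.53 = 0.38 / (0.007 + 0.107) = 0.38 / 0.114 = 3.3333
k* = 3.3333^(1/0.53) ≈ 9.6952

k* = 9.695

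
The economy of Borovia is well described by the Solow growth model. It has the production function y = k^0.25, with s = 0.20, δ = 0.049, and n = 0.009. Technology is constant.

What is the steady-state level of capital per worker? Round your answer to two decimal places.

k* ≈ 5.21

At the steady state, Δk = 0, so s·k^α = (n + δ)·k.
Rearranging, k^(1−α) = s / (n + δ).
k^0.75 = 0.20 / (0.009 + 0.049) = 0.20 / 0.058 = 3.4483
k* = 3.4483^(1/0.75) ≈ 5.2096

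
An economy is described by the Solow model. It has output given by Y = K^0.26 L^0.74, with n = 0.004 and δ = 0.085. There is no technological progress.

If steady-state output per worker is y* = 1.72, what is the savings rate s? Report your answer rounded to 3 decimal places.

At the steady state, Δk = 0, so s·k^α = (n + δ)·k.
Since y* = [s/(n + δ)]^(α/(1−α)), we have s/(n + δ) = (y*)^((1−α)/α) = 1.72^2.8462 = 4.6812.
Therefore s = 4.6812 × (n + δ) = 4.6812 × 0.089 = 0.4166.

s ≈ 0.417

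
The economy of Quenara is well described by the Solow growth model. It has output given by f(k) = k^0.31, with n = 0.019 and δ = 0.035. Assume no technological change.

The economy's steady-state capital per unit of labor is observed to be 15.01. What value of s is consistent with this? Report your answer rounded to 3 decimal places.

s ≈ 0.350

In steady state, investment equals break-even investment: s·k^α = (n + δ)·k.
So s / (n + δ) = (k*)^(1−α) = 15.01^0.69 = 6.4819.
Therefore s = 6.4819 × (n + δ) = 6.4819 × 0.054 = 0.3500.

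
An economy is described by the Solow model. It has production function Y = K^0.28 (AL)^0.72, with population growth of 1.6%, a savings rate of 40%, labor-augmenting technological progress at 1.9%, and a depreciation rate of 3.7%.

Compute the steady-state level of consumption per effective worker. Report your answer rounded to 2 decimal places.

c* ≈ 1.17

In steady state, investment equals break-even investment: s·k^α = (n + g + δ)·k.
Dividing both sides by k: k^(1−α) = s / (n + g + δ).
k^0.72 = 0.40 / (0.016 + 0.019 + 0.037) = 0.40 / 0.072 = 5.5556
k* = 5.5556^(1/0.72) ≈ 10.8230
y* = (k*)^α = 10.8230^0.28 ≈ 1.9481
c* = (1 − s)·y* = (1 − 0.40) × 1.9481 ≈ 1.1689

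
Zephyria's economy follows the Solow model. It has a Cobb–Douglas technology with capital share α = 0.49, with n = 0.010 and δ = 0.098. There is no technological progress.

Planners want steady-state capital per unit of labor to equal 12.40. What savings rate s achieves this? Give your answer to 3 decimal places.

Steady state requires s·f(k) = (n + δ)·k, i.e. s·k^α = (n + δ)·k.
So s / (n + δ) = (k*)^(1−α) = 12.40^0.51 = 3.6111.
Therefore s = 3.6111 × (n + δ) = 3.6111 × 0.108 = 0.3900.

s ≈ 0.390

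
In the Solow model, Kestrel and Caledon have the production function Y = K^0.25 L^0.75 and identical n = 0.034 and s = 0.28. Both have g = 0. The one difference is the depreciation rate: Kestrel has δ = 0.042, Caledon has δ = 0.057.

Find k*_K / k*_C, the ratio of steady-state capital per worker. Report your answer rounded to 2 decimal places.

k*_K / k*_C ≈ 1.27

Steady-state k* = [s/(n + δ)]^(1/(1−α)), so the ratio is [ (s_K/(n + δ)_K) / (s_C/(n + δ)_C) ]^1.3333.
s_K/(n + δ)_K = 0.28/0.076 = 3.6842; s_C/(n + δ)_C = 0.28/0.091 = 3.0769.
Ratio = (3.6842/3.0769)^1.3333 = 1.1974^1.3333 ≈ 1.2715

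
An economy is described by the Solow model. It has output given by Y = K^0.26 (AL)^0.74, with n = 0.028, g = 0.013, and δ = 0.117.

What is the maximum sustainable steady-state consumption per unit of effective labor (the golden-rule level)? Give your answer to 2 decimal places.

At the golden rule, f'(k) = n + g + δ, so α·k^(α−1) = n + g + δ and k_gold = (α/(n + g + δ))^(1/(1−α)).
k_gold = (0.26/0.158)^(1/0.74) = 1.6456^1.3514 ≈ 1.9604
c_gold = f(k_gold) − (n + g + δ)·k_gold = 1.1913 − 0.158×1.9604 ≈ 0.8816

c_gold ≈ 0.88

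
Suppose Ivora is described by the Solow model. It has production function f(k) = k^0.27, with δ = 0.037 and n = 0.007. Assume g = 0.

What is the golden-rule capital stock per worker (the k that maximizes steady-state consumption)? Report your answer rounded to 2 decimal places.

k_gold ≈ 12.00

The golden rule sets f'(k) = n + δ, i.e. α·k^(α−1) = n + δ.
So k^(1−α) = α / (n + δ) = 0.27 / 0.044 = 6.1364.
k_gold = 6.1364^(1/0.73) ≈ 12.0042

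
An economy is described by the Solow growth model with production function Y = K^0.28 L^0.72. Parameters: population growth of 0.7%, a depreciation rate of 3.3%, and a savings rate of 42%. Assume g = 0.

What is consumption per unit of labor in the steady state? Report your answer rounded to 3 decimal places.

c* ≈ 1.447

In steady state, investment equals break-even investment: s·k^α = (n + δ)·k.
Rearranging, k^(1−α) = s / (n + δ).
k^0.72 = 0.42 / (0.007 + 0.033) = 0.42 / 0.040 = 10.5000
k* = 10.5000^(1/0.72) ≈ 26.2010
y* = (k*)^α = 26.2010^0.28 ≈ 2.4953
c* = (1 − s)·y* = (1 − 0.42) × 2.4953 ≈ 1.4473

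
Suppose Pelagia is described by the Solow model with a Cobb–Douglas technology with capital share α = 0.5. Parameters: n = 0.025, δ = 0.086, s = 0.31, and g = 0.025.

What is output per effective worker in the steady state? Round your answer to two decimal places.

y* = 2.28

Steady state requires s·f(k) = (n + g + δ)·k, i.e. s·k^α = (n + g + δ)·k.
Dividing both sides by k: k^(1−α) = s / (n + g + δ).
k^0.5 = 0.31 / (0.025 + 0.025 + 0.086) = 0.31 / 0.136 = 2.2794
k* = 2.2794^(1/0.5) ≈ 5.1957
y* = (k*)^α = 5.1957^0.5 ≈ 2.2794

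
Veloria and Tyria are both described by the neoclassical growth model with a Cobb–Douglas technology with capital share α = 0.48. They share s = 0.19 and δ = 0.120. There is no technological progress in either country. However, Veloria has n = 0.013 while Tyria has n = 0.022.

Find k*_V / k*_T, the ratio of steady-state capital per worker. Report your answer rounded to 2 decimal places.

k*_V / k*_T ≈ 1.13

Steady-state k* = [s/(n + δ)]^(1/(1−α)), so the ratio is [ (s_V/(n + δ)_V) / (s_T/(n + δ)_T) ]^1.9231.
s_V/(n + δ)_V = 0.19/0.133 = 1.4286; s_T/(n + δ)_T = 0.19/0.142 = 1.3380.
Ratio = (1.4286/1.3380)^1.9231 = 1.0677^1.9231 ≈ 1.1343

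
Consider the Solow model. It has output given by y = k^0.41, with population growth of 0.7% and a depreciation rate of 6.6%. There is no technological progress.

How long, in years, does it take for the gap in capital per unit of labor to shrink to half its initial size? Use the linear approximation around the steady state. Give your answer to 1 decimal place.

Near the steady state the convergence rate is λ = (1 − α)(n + δ).
λ = (1 − 0.41) × 0.073 = 0.59 × 0.073 = 0.04307
Half-life = ln 2 / λ = 0.6931 / 0.04307 ≈ 16.09 years

half-life ≈ 16.1 years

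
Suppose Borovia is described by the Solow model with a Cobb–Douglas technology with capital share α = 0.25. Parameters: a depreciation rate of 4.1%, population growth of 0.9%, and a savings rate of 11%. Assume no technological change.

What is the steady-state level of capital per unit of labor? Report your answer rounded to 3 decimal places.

At the steady state, Δk = 0, so s·k^α = (n + δ)·k.
Dividing both sides by k: k^(1−α) = s / (n + δ).
k^0.75 = 0.11 / (0.009 + 0.041) = 0.11 / 0.050 = 2.2000
k* = 2.2000^(1/0.75) ≈ 2.8613

k* = 2.861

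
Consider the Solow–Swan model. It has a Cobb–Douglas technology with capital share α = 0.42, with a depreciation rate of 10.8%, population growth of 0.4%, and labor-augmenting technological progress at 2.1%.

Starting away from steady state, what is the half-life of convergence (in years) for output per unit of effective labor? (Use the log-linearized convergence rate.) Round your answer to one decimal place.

Near the steady state the convergence rate is λ = (1 − α)(n + g + δ).
λ = (1 − 0.42) × 0.133 = 0.58 × 0.133 = 0.07714
Half-life = ln 2 / λ = 0.6931 / 0.07714 ≈ 8.98 years

about 9.0 years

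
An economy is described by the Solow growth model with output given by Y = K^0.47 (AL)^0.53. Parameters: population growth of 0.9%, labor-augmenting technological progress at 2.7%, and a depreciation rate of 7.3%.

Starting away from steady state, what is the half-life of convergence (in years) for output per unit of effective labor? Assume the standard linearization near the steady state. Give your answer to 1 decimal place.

about 12.0 years

Near the steady state the convergence rate is λ = (1 − α)(n + g + δ).
λ = (1 − 0.47) × 0.109 = 0.53 × 0.109 = 0.05777
Half-life = ln 2 / λ = 0.6931 / 0.05777 ≈ 12.00 years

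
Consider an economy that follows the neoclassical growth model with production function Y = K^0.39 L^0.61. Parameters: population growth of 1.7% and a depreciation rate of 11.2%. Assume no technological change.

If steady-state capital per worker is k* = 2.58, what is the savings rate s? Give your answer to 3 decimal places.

s ≈ 0.230

In steady state, investment equals break-even investment: s·k^α = (n + δ)·k.
So s / (n + δ) = (k*)^(1−α) = 2.58^0.61 = 1.7827.
Therefore s = 1.7827 × (n + δ) = 1.7827 × 0.129 = 0.2300.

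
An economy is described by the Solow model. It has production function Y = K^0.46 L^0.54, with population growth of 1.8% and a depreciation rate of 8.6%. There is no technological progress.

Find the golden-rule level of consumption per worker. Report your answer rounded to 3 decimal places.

c_gold ≈ 1.916

At the golden rule, f'(k) = n + δ, so α·k^(α−1) = n + δ and k_gold = (α/(n + δ))^(1/(1−α)).
k_gold = (0.46/0.104)^(1/0.54) = 4.4231^1.8519 ≈ 15.6972
c_gold = f(k_gold) − (n + δ)·k_gold = 3.5488 − 0.104×15.6972 ≈ 1.9163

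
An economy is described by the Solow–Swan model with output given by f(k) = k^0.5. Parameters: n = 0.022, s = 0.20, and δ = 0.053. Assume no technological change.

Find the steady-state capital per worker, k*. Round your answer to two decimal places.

In steady state, investment equals break-even investment: s·k^α = (n + δ)·k.
Rearranging, k^(1−α) = s / (n + δ).
k^0.5 = 0.20 / (0.022 + 0.053) = 0.20 / 0.075 = 2.6667
k* = 2.6667^(1/0.5) ≈ 7.1113

k* ≈ 7.11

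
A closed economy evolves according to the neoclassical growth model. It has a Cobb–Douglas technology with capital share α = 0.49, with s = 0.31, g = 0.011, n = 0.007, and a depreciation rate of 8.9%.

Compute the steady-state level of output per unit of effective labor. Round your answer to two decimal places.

y* = 2.78

At the steady state, Δk = 0, so s·k^α = (n + g + δ)·k.
Dividing both sides by k: k^(1−α) = s / (n + g + δ).
k^0.51 = 0.31 / (0.007 + 0.011 + 0.089) = 0.31 / 0.107 = 2.8972
k* = 2.8972^(1/0.51) ≈ 8.0508
y* = (k*)^α = 8.0508^0.49 ≈ 2.7788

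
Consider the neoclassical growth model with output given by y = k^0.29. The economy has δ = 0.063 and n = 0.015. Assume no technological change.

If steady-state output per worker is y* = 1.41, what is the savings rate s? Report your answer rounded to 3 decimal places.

At the steady state, Δk = 0, so s·k^α = (n + δ)·k.
Since y* = [s/(n + δ)]^(α/(1−α)), we have s/(n + δ) = (y*)^((1−α)/α) = 1.41^2.4483 = 2.3192.
Therefore s = 2.3192 × (n + δ) = 2.3192 × 0.078 = 0.1809.

s ≈ 0.181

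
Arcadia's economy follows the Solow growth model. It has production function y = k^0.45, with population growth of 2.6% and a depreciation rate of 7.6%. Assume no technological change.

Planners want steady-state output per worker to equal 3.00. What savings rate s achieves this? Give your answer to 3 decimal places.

In steady state, investment equals break-even investment: s·k^α = (n + δ)·k.
Since y* = [s/(n + δ)]^(α/(1−α)), we have s/(n + δ) = (y*)^((1−α)/α) = 3.00^1.2222 = 3.8295.
Therefore s = 3.8295 × (n + δ) = 3.8295 × 0.102 = 0.3906.

s ≈ 0.391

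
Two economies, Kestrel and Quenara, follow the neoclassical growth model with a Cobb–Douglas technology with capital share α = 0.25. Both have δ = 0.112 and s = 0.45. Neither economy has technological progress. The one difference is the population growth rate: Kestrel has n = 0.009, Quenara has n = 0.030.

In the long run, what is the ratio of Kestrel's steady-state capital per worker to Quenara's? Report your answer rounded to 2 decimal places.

Steady-state k* = [s/(n + δ)]^(1/(1−α)), so the ratio is [ (s_K/(n + δ)_K) / (s_Q/(n + δ)_Q) ]^1.3333.
s_K/(n + δ)_K = 0.45/0.121 = 3.7190; s_Q/(n + δ)_Q = 0.45/0.142 = 3.1690.
Ratio = (3.7190/3.1690)^1.3333 = 1.1736^1.3333 ≈ 1.2379

k*_K / k*_Q ≈ 1.24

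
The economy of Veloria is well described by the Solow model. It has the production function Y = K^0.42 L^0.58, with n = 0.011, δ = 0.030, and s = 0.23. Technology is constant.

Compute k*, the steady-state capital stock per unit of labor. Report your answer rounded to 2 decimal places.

Steady state requires s·f(k) = (n + δ)·k, i.e. s·k^α = (n + δ)·k.
Rearranging, k^(1−α) = s / (n + δ).
k^0.58 = 0.23 / (0.011 + 0.030) = 0.23 / 0.041 = 5.6098
k* = 5.6098^(1/0.58) ≈ 19.5564

k* ≈ 19.56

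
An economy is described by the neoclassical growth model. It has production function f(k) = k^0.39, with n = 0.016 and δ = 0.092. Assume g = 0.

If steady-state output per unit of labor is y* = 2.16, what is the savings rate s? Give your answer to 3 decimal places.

s ≈ 0.360

Steady state requires s·f(k) = (n + δ)·k, i.e. s·k^α = (n + δ)·k.
Since y* = [s/(n + δ)]^(α/(1−α)), we have s/(n + δ) = (y*)^((1−α)/α) = 2.16^1.5641 = 3.3352.
Therefore s = 3.3352 × (n + δ) = 3.3352 × 0.108 = 0.3602.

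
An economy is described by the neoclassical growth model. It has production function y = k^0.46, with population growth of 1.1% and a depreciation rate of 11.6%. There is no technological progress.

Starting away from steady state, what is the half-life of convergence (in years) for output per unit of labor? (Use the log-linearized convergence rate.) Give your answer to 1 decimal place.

about 10.1 years

Near the steady state the convergence rate is λ = (1 − α)(n + δ).
λ = (1 − 0.46) × 0.127 = 0.54 × 0.127 = 0.06858
Half-life = ln 2 / λ = 0.6931 / 0.06858 ≈ 10.11 years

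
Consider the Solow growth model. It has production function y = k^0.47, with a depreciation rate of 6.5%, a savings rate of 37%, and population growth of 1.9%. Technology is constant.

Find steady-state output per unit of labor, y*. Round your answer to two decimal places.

y* ≈ 3.72

In steady state, investment equals break-even investment: s·k^α = (n + δ)·k.
Dividing both sides by k: k^(1−α) = s / (n + δ).
k^0.53 = 0.37 / (0.019 + 0.065) = 0.37 / 0.084 = 4.4048
k* = 4.4048^(1/0.53) ≈ 16.4042
y* = (k*)^α = 16.4042^0.47 ≈ 3.7242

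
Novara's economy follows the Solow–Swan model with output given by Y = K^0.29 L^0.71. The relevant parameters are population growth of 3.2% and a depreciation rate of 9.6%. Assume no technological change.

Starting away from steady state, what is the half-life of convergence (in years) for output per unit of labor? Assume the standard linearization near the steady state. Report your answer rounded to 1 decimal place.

about 7.6 years

Near the steady state the convergence rate is λ = (1 − α)(n + δ).
λ = (1 − 0.29) × 0.128 = 0.71 × 0.128 = 0.09088
Half-life = ln 2 / λ = 0.6931 / 0.09088 ≈ 7.63 years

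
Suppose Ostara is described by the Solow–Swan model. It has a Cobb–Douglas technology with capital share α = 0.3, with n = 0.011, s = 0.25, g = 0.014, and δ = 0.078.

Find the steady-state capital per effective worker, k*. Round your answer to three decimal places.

k* ≈ 3.549

At the steady state, Δk = 0, so s·k^α = (n + g + δ)·k.
Rearranging, k^(1−α) = s / (n + g + δ).
k^0.7 = 0.25 / (0.011 + 0.014 + 0.078) = 0.25 / 0.103 = 2.4272
k* = 2.4272^(1/0.7) ≈ 3.5494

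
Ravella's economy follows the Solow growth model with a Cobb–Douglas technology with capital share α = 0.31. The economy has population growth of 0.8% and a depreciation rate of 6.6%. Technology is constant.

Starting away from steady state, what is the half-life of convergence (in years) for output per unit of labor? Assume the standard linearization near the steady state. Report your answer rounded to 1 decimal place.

Near the steady state the convergence rate is λ = (1 − α)(n + δ).
λ = (1 − 0.31) × 0.074 = 0.69 × 0.074 = 0.05106
Half-life = ln 2 / λ = 0.6931 / 0.05106 ≈ 13.57 years

about 13.6 years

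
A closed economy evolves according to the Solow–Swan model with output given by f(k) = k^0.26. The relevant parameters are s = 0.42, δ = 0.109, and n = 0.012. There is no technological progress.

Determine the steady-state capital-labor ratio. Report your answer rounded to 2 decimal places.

In steady state, investment equals break-even investment: s·k^α = (n + δ)·k.
Dividing both sides by k: k^(1−α) = s / (n + δ).
k^0.74 = 0.42 / (0.012 + 0.109) = 0.42 / 0.121 = 3.4711
k* = 3.4711^(1/0.74) ≈ 5.3748

k* ≈ 5.37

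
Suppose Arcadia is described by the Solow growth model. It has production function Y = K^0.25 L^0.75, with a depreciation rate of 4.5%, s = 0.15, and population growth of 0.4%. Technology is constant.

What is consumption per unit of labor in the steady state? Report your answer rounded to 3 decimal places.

At the steady state, Δk = 0, so s·k^α = (n + δ)·k.
Dividing both sides by k: k^(1−α) = s / (n + δ).
k^0.75 = 0.15 / (0.004 + 0.045) = 0.15 / 0.049 = 3.0612
k* = 3.0612^(1/0.75) ≈ 4.4448
y* = (k*)^α = 4.4448^0.25 ≈ 1.4520
c* = (1 − s)·y* = (1 − 0.15) × 1.4520 ≈ 1.2342

c* ≈ 1.234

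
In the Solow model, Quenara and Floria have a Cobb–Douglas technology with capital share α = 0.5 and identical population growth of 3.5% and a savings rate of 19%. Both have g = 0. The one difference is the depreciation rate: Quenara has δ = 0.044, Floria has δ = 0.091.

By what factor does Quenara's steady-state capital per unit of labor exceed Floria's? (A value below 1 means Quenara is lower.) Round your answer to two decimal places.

ratio ≈ 2.54

Steady-state k* = [s/(n + δ)]^(1/(1−α)), so the ratio is [ (s_Q/(n + δ)_Q) / (s_F/(n + δ)_F) ]^2.
s_Q/(n + δ)_Q = 0.19/0.079 = 2.4051; s_F/(n + δ)_F = 0.19/0.126 = 1.5079.
Ratio = (2.4051/1.5079)^2 = 1.5950^2 ≈ 2.5440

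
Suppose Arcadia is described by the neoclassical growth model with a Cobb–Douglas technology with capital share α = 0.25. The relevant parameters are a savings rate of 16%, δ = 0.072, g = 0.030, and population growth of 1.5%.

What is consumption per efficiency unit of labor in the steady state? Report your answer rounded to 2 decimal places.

Steady state requires s·f(k) = (n + g + δ)·k, i.e. s·k^α = (n + g + δ)·k.
Rearranging, k^(1−α) = s / (n + g + δ).
k^0.75 = 0.16 / (0.015 + 0.030 + 0.072) = 0.16 / 0.117 = 1.3675
k* = 1.3675^(1/0.75) ≈ 1.5179
y* = (k*)^α = 1.5179^0.25 ≈ 1.1100
c* = (1 − s)·y* = (1 − 0.16) × 1.1100 ≈ 0.9324

c* ≈ 0.93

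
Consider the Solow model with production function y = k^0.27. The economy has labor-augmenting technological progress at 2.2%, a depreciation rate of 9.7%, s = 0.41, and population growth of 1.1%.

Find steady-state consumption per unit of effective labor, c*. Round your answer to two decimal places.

At the steady state, Δk = 0, so s·k^α = (n + g + δ)·k.
Dividing both sides by k: k^(1−α) = s / (n + g + δ).
k^0.73 = 0.41 / (0.011 + 0.022 + 0.097) = 0.41 / 0.130 = 3.1538
k* = 3.1538^(1/0.73) ≈ 4.8232
y* = (k*)^α = 4.8232^0.27 ≈ 1.5293
c* = (1 − s)·y* = (1 − 0.41) × 1.5293 ≈ 0.9023

c* ≈ 0.90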